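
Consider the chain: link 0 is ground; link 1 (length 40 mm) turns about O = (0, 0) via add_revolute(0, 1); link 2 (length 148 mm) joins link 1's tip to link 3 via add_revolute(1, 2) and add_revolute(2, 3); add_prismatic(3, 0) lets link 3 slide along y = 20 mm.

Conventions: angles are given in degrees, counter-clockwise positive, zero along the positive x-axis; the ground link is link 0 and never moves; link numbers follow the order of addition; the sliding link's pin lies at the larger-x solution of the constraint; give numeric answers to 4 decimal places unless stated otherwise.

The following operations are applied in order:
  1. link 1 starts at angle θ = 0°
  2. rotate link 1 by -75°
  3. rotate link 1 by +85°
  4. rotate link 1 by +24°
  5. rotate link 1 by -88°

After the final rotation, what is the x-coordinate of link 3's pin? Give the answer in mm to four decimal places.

geometry: r = 40 mm, L = 148 mm, e = 20 mm; θ starts at 0°
rotate link 1 by -75°: θ ← 0° -75° = -75°
rotate link 1 by +85°: θ ← -75° +85° = 10°
rotate link 1 by +24°: θ ← 10° +24° = 34°
rotate link 1 by -88°: θ ← 34° -88° = -54°
crank pin P = (r cos θ, r sin θ) = (23.511410, -32.360680)
h = r sin θ − e = -32.360680 − 20 = -52.360680
x = r cos θ + √(L² − h²) = 23.511410 + 138.428173 = 161.939584

161.9396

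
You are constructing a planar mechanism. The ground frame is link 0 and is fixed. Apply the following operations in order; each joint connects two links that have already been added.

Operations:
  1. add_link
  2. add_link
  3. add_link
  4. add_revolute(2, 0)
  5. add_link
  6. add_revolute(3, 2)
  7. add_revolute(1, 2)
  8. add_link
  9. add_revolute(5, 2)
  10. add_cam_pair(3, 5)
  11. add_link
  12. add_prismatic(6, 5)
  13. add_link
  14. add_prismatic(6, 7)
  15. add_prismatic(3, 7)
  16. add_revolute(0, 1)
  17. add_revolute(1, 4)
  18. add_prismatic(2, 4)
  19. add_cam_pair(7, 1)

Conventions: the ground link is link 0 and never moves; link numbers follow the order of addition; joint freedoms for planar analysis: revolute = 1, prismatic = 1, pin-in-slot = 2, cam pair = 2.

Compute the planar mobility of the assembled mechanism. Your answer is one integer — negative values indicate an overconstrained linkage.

L=1 J1=0 J2=0
add link → L=2 J1=0 J2=0
add link → L=3 J1=0 J2=0
add link → L=4 J1=0 J2=0
R@2,0 dof=1 J1 → L=4 J1=1 J2=0
add link → L=5 J1=1 J2=0
R@3,2 dof=1 J1 → L=5 J1=2 J2=0
R@1,2 dof=1 J1 → L=5 J1=3 J2=0
add link → L=6 J1=3 J2=0
R@5,2 dof=1 J1 → L=6 J1=4 J2=0
C@3,5 dof=2 J2 → L=6 J1=4 J2=1
add link → L=7 J1=4 J2=1
P@6,5 dof=1 J1 → L=7 J1=5 J2=1
add link → L=8 J1=5 J2=1
P@6,7 dof=1 J1 → L=8 J1=6 J2=1
P@3,7 dof=1 J1 → L=8 J1=7 J2=1
R@0,1 dof=1 J1 → L=8 J1=8 J2=1
R@1,4 dof=1 J1 → L=8 J1=9 J2=1
P@2,4 dof=1 J1 → L=8 J1=10 J2=1
C@7,1 dof=2 J2 → L=8 J1=10 J2=2
M=3(L−1)−2J1−J2=3·7−2·10−2=-1

M = -1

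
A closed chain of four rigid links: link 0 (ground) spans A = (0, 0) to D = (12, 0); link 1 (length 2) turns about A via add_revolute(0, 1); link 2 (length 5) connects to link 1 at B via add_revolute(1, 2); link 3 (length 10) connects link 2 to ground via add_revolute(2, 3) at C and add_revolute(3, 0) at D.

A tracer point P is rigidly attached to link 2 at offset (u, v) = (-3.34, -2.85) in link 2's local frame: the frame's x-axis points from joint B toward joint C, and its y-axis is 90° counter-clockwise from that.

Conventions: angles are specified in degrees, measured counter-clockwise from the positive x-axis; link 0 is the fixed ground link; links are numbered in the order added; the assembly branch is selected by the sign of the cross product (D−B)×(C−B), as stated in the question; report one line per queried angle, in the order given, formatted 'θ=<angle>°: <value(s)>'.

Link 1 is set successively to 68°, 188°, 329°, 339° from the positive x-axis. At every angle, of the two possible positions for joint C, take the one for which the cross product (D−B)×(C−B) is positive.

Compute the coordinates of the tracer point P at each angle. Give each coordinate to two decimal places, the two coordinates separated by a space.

A=(0,0), D=(12.00,0)
θ=68°: B = A + 2.00·(cos68°, sin68°) = (0.7492, 1.8544)
θ=68°: |BD| = 11.4026
θ=68°: circle(B,5.00) ∩ circle(D,10.00): a=2.4126, h=4.3794
θ=68°:   candidates: C₊=(3.8419,5.7832) cross=49.937; C₋=(2.4174,-2.8591) cross=-49.937
θ=68°:   branch + wants cross > 0 → take C=(3.8419,5.7832) (cross=49.937)
θ=68°: ex = (C−B)/|BC| = (0.6185,0.7858); ey = (-0.7858,0.6185)
θ=68°: P = B + -3.34·ex + -2.85·ey = (0.9227,-2.5329)
θ=188°: B = A + 2.00·(cos188°, sin188°) = (-1.9805, -0.2783)
θ=188°: |BD| = 13.9833
θ=188°: circle(B,5.00) ∩ circle(D,10.00): a=4.3099, h=2.5347
θ=188°:   candidates: C₊=(2.2780,2.3417) cross=35.444; C₋=(2.3789,-2.7268) cross=-35.444
θ=188°:   branch + wants cross > 0 → take C=(2.2780,2.3417) (cross=35.444)
θ=188°: ex = (C−B)/|BC| = (0.8517,0.5240); ey = (-0.5240,0.8517)
θ=188°: P = B + -3.34·ex + -2.85·ey = (-3.3318,-4.4559)
θ=329°: B = A + 2.00·(cos329°, sin329°) = (1.7143, -1.0301)
θ=329°: |BD| = 10.3371
θ=329°: circle(B,5.00) ∩ circle(D,10.00): a=1.5409, h=4.7567
θ=329°:   candidates: C₊=(2.7735,3.8564) cross=49.170; C₋=(3.7215,-5.6095) cross=-49.170
θ=329°:   branch + wants cross > 0 → take C=(2.7735,3.8564) (cross=49.170)
θ=329°: ex = (C−B)/|BC| = (0.2118,0.9773); ey = (-0.9773,0.2118)
θ=329°: P = B + -3.34·ex + -2.85·ey = (3.7921,-4.8980)
θ=339°: B = A + 2.00·(cos339°, sin339°) = (1.8672, -0.7167)
θ=339°: |BD| = 10.1582
θ=339°: circle(B,5.00) ∩ circle(D,10.00): a=1.3875, h=4.8036
θ=339°:   candidates: C₊=(2.9122,4.1728) cross=48.796; C₋=(3.5901,-5.4105) cross=-48.796
θ=339°:   branch + wants cross > 0 → take C=(2.9122,4.1728) (cross=48.796)
θ=339°: ex = (C−B)/|BC| = (0.2090,0.9779); ey = (-0.9779,0.2090)
θ=339°: P = B + -3.34·ex + -2.85·ey = (3.9561,-4.5787)

θ=68°: 0.92 -2.53
θ=188°: -3.33 -4.46
θ=329°: 3.79 -4.90
θ=339°: 3.96 -4.58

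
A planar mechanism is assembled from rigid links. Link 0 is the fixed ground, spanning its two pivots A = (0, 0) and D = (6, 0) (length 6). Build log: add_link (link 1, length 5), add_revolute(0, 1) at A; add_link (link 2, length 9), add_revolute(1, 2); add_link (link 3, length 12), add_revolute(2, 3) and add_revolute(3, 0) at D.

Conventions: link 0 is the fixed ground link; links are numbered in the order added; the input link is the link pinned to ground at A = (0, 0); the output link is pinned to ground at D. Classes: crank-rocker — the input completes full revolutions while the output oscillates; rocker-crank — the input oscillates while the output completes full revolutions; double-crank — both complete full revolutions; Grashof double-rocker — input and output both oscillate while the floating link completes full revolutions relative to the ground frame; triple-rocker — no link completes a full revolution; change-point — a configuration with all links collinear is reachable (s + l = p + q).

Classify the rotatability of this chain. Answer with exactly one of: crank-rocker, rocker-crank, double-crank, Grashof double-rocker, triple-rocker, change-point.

lengths: ground=6, input=5, coupler=9, output=12
sorted: s=5 (shortest), l=12 (longest), p+q=15
s + l = 17 vs p + q = 15
s + l > p + q → non-Grashof → no link fully rotates → triple-rocker

triple-rocker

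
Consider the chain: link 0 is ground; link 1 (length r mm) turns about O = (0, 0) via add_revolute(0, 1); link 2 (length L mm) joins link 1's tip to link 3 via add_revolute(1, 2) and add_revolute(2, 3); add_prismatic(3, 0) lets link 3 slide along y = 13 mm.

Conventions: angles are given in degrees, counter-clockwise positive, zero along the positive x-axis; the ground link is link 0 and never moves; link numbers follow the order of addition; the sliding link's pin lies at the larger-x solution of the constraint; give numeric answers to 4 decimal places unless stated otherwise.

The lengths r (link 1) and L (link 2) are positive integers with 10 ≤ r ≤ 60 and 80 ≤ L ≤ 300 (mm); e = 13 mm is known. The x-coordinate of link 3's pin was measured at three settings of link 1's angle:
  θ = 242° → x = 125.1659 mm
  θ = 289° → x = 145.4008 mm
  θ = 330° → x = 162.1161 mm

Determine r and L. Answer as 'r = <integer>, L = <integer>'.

constraint per measurement: (x − r cos θ)² + (r sin θ − e)² = L²
subtracting the θ₁ and θ₂ equations cancels the r² and L² terms:
r = (x₁² − x₂²) / (2[(x₁cos θ₁ + e sin θ₁) − (x₂cos θ₂ + e sin θ₂)]) = 26.0000 → r = 26
L² = (x₁ − r cos θ₁)² + (r sin θ₁ − e)² = 20163.9903 → L = 142.0000 → L = 142
check at θ₃=330°: x = 162.1161 (printed 162.1161) ✓

r = 26, L = 142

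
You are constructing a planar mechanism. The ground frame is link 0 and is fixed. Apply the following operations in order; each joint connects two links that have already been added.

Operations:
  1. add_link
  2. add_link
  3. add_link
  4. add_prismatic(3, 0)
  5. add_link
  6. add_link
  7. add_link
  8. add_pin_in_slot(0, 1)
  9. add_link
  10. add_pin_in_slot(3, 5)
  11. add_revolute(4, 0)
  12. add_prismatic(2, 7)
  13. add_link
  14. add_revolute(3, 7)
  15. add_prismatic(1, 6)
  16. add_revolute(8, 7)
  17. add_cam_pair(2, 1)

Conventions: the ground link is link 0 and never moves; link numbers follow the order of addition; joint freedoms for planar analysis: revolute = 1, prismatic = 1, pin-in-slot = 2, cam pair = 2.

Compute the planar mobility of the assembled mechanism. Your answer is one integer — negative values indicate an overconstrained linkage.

L=1 J1=0 J2=0
add link → L=2 J1=0 J2=0
add link → L=3 J1=0 J2=0
add link → L=4 J1=0 J2=0
P@3,0 dof=1 J1 → L=4 J1=1 J2=0
add link → L=5 J1=1 J2=0
add link → L=6 J1=1 J2=0
add link → L=7 J1=1 J2=0
PS@0,1 dof=2 J2 → L=7 J1=1 J2=1
add link → L=8 J1=1 J2=1
PS@3,5 dof=2 J2 → L=8 J1=1 J2=2
R@4,0 dof=1 J1 → L=8 J1=2 J2=2
P@2,7 dof=1 J1 → L=8 J1=3 J2=2
add link → L=9 J1=3 J2=2
R@3,7 dof=1 J1 → L=9 J1=4 J2=2
P@1,6 dof=1 J1 → L=9 J1=5 J2=2
R@8,7 dof=1 J1 → L=9 J1=6 J2=2
C@2,1 dof=2 J2 → L=9 J1=6 J2=3
M=3(L−1)−2J1−J2=3·8−2·6−3=9

M = 9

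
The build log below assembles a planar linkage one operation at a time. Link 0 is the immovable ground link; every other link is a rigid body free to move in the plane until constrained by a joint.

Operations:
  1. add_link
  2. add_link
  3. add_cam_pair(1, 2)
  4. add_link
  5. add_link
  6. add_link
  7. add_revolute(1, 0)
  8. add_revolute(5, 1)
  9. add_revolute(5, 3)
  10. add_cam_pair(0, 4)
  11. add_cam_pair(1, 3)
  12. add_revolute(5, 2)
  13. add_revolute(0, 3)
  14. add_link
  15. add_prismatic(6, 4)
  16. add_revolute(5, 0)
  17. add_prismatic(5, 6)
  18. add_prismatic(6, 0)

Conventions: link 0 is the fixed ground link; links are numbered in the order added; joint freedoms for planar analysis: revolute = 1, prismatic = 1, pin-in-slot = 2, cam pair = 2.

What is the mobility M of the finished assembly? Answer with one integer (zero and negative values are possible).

L=1 J1=0 J2=0
add link → L=2 J1=0 J2=0
add link → L=3 J1=0 J2=0
C@1,2 dof=2 J2 → L=3 J1=0 J2=1
add link → L=4 J1=0 J2=1
add link → L=5 J1=0 J2=1
add link → L=6 J1=0 J2=1
R@1,0 dof=1 J1 → L=6 J1=1 J2=1
R@5,1 dof=1 J1 → L=6 J1=2 J2=1
R@5,3 dof=1 J1 → L=6 J1=3 J2=1
C@0,4 dof=2 J2 → L=6 J1=3 J2=2
C@1,3 dof=2 J2 → L=6 J1=3 J2=3
R@5,2 dof=1 J1 → L=6 J1=4 J2=3
R@0,3 dof=1 J1 → L=6 J1=5 J2=3
add link → L=7 J1=5 J2=3
P@6,4 dof=1 J1 → L=7 J1=6 J2=3
R@5,0 dof=1 J1 → L=7 J1=7 J2=3
P@5,6 dof=1 J1 → L=7 J1=8 J2=3
P@6,0 dof=1 J1 → L=7 J1=9 J2=3
M=3(L−1)−2J1−J2=3·6−2·9−3=-3

M = -3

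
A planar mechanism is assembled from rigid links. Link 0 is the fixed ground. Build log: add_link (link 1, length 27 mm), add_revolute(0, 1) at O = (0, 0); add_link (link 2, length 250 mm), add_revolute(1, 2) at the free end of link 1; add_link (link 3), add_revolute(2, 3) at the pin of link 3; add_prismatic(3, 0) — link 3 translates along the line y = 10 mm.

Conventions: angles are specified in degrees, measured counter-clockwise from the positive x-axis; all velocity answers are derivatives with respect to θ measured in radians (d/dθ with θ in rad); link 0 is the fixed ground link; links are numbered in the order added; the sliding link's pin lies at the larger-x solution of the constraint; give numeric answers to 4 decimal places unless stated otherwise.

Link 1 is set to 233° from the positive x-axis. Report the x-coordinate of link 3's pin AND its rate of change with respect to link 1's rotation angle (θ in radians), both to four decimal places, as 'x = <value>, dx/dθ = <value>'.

geometry: r = 27 mm, L = 250 mm, e = 10 mm
crank pin P = (r cos θ, r sin θ) = (-16.249006, -21.563159)
h = r sin θ − e = -21.563159 − 10 = -31.563159
x = r cos θ + √(L² − h²) = -16.249006 + 247.999530 = 231.750525
dx/dθ = −r sin θ − h·r cos θ/√(L² − h²) (θ in radians; h = -31.563159) = 19.495131

x = 231.7505, dx/dθ = 19.4951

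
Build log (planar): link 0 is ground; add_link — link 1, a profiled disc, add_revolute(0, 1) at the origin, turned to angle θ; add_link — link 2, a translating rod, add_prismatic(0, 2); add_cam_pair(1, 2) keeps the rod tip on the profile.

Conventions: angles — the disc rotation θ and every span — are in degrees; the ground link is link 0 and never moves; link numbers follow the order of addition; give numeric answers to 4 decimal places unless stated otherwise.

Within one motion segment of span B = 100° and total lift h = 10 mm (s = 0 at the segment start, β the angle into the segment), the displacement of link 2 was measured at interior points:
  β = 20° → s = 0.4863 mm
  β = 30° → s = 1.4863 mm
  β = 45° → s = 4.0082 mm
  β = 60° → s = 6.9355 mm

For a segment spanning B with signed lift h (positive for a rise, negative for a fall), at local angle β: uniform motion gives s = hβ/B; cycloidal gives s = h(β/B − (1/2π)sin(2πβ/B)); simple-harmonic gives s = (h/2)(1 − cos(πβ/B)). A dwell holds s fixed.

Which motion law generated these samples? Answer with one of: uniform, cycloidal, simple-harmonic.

candidates at β/B = r: uniform s = h·r (linear in β); cycloidal s = h·(r − sin(2πr)/(2π)); simple-harmonic s = (h/2)(1 − cos(πr))
β=20°: printed 0.4863 | uniform 2.0000, cycloidal 0.4863, simple-harmonic 0.9549
β=30°: printed 1.4863 | uniform 3.0000, cycloidal 1.4863, simple-harmonic 2.0611
β=45°: printed 4.0082 | uniform 4.5000, cycloidal 4.0082, simple-harmonic 4.2178
β=60°: printed 6.9355 | uniform 6.0000, cycloidal 6.9355, simple-harmonic 6.5451
only one law matches every sample → cycloidal

cycloidal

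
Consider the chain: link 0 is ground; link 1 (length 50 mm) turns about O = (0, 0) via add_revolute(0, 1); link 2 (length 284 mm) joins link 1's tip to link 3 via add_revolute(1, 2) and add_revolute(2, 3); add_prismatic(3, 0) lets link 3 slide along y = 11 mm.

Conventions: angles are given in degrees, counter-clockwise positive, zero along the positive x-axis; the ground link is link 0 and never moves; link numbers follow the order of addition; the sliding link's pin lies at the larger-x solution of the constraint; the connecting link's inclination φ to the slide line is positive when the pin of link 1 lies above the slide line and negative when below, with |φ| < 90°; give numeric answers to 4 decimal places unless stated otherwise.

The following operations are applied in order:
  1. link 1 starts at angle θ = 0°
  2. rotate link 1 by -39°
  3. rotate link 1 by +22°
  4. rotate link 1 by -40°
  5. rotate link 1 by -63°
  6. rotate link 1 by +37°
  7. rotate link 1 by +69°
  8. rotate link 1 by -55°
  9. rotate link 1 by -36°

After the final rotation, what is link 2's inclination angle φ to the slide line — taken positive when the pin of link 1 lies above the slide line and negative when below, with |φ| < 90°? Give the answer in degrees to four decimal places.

geometry: r = 50 mm, L = 284 mm, e = 11 mm; θ starts at 0°
rotate link 1 by -39°: θ ← 0° -39° = -39°
rotate link 1 by +22°: θ ← -39° +22° = -17°
rotate link 1 by -40°: θ ← -17° -40° = -57°
rotate link 1 by -63°: θ ← -57° -63° = -120°
rotate link 1 by +37°: θ ← -120° +37° = -83°
rotate link 1 by +69°: θ ← -83° +69° = -14°
rotate link 1 by -55°: θ ← -14° -55° = -69°
rotate link 1 by -36°: θ ← -69° -36° = -105°
h = r sin θ − e = -48.296291 − 11 = -59.296291
sin φ = h / L = -59.296291 / 284 = -0.20878976
φ = arcsin(-0.20878976) = -12.051438°

-12.0514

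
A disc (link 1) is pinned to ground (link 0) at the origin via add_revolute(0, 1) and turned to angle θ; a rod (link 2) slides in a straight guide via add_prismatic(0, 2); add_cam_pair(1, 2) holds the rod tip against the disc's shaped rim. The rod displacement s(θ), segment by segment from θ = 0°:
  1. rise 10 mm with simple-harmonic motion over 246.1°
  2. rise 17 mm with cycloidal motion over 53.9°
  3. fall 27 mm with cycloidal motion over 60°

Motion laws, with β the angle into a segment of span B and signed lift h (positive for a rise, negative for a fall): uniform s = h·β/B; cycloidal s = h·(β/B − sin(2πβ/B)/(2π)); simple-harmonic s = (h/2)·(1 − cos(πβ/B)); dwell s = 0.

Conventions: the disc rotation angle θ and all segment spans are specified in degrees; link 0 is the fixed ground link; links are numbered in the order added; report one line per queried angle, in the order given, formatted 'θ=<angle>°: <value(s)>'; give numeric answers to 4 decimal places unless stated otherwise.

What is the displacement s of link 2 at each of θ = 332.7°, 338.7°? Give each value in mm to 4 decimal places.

segment 1 (0° to 246.1°, simple-harmonic, h = 10) is passed completely: s = 0.0000 + (10) = 10.0000
segment 2 (246.1° to 300°, cycloidal, h = 17) is passed completely: s = 10.0000 + (17) = 27.0000
θ = 332.7° falls in segment 3 (300° to 360°, cycloidal, h = -27): β = 332.7 − 300 = 32.7°, B = 60°; Δs = -27·(0.5450 − sin(2π·0.5450)/(2π)) = -15.9139; s = 27.0000 − 15.9139 = 11.0861
θ = 338.7° falls in segment 3 (300° to 360°, cycloidal, h = -27): β = 338.7 − 300 = 38.7°, B = 60°; Δs = -27·(0.6450 − sin(2π·0.6450)/(2π)) = -20.8104; s = 27.0000 − 20.8104 = 6.1896

θ=332.7°: 11.0861
θ=338.7°: 6.1896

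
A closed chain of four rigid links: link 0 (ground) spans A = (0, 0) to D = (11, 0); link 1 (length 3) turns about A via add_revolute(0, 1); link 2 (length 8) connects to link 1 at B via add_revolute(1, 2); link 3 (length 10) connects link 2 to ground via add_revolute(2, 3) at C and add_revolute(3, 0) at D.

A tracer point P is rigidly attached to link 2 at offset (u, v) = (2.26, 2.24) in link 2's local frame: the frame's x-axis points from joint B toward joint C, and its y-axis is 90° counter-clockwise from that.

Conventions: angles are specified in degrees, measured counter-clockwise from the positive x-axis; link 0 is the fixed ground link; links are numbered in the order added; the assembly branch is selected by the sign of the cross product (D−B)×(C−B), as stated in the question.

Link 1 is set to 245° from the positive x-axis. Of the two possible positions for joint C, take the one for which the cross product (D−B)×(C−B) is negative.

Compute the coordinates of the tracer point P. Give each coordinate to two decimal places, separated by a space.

A=(0,0), D=(11.00,0)
B = A + 3.00·(cos245°, sin245°) = (-1.2679, -2.7189)
|BD| = 12.5655
circle(B,8.00) ∩ circle(D,10.00): a=4.8503, h=6.3620
  candidates: C₊=(2.0909,4.5418) cross=79.942; C₋=(4.8441,-7.8807) cross=-79.942
  branch - wants cross < 0 → take C=(4.8441,-7.8807) (cross=-79.942)
ex = (C−B)/|BC| = (0.7640,-0.6452); ey = (0.6452,0.7640)
P = B + 2.26·ex + 2.24·ey = (1.9041,-2.4658)

1.90 -2.47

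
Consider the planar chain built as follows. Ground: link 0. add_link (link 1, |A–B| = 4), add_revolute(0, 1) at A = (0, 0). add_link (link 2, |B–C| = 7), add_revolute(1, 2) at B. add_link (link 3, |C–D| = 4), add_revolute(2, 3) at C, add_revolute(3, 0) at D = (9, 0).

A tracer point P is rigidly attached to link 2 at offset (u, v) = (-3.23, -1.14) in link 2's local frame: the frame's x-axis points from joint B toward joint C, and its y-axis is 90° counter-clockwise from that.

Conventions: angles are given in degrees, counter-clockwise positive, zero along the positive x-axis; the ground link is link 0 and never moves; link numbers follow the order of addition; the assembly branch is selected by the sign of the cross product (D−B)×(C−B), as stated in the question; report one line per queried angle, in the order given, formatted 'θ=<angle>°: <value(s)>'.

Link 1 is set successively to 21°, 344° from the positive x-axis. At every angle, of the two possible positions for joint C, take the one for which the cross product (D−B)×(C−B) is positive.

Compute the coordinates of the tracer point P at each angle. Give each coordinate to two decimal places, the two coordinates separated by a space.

A=(0,0), D=(9.00,0)
θ=21°: B = A + 4.00·(cos21°, sin21°) = (3.7343, 1.4335)
θ=21°: |BD| = 5.4573
θ=21°: circle(B,7.00) ∩ circle(D,4.00): a=5.7521, h=3.9891
θ=21°:   candidates: C₊=(10.3323,3.7716) cross=21.770; C₋=(8.2366,-3.9265) cross=-21.770
θ=21°:   branch + wants cross > 0 → take C=(10.3323,3.7716) (cross=21.770)
θ=21°: ex = (C−B)/|BC| = (0.9426,0.3340); ey = (-0.3340,0.9426)
θ=21°: P = B + -3.23·ex + -1.14·ey = (1.0706,-0.7199)
θ=344°: B = A + 4.00·(cos344°, sin344°) = (3.8450, -1.1025)
θ=344°: |BD| = 5.2715
θ=344°: circle(B,7.00) ∩ circle(D,4.00): a=5.7658, h=3.9693
θ=344°:   candidates: C₊=(8.6531,3.9849) cross=20.925; C₋=(10.3135,-3.7782) cross=-20.925
θ=344°:   branch + wants cross > 0 → take C=(8.6531,3.9849) (cross=20.925)
θ=344°: ex = (C−B)/|BC| = (0.6869,0.7268); ey = (-0.7268,0.6869)
θ=344°: P = B + -3.23·ex + -1.14·ey = (2.4550,-4.2331)

θ=21°: 1.07 -0.72
θ=344°: 2.45 -4.23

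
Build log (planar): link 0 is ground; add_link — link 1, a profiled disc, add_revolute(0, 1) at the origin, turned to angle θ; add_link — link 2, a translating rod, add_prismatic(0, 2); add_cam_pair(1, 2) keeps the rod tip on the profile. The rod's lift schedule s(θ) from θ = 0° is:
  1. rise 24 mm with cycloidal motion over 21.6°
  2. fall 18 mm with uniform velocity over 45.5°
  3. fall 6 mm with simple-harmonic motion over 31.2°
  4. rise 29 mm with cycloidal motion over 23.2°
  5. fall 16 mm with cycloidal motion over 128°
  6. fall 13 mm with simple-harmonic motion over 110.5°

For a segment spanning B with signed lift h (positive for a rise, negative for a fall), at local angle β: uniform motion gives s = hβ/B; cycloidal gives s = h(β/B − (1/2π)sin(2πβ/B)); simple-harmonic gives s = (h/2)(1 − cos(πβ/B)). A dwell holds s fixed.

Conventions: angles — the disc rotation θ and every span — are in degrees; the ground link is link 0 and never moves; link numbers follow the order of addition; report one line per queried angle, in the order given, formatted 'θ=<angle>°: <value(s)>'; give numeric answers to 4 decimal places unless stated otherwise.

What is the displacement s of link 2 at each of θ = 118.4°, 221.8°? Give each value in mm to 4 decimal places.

seg 1 [0°–21.6°] cycloidal, h=24: full span → s += 24 → s = 24.0000
seg 2 [21.6°–67.1°] uniform, h=-18: full span → s += -18 → s = 6.0000
seg 3 [67.1°–98.3°] simple-harmonic, h=-6: full span → s += -6 → s = 0.0000
seg 4 [98.3°–121.5°] cycloidal, h=29: θ=118.4° here. β=20.1, B=23.2. 29·(0.8664 − sin(2π·0.8664)/(2π)) = 28.5606 → s = 28.5606
seg 4 [98.3°–121.5°] cycloidal, h=29: full span → s += 29 → s = 29.0000
seg 5 [121.5°–249.5°] cycloidal, h=-16: θ=221.8° here. β=100.3, B=128. -16·(0.7836 − sin(2π·0.7836)/(2π)) = -15.0275 → s = 13.9725

θ=118.4°: 28.5606
θ=221.8°: 13.9725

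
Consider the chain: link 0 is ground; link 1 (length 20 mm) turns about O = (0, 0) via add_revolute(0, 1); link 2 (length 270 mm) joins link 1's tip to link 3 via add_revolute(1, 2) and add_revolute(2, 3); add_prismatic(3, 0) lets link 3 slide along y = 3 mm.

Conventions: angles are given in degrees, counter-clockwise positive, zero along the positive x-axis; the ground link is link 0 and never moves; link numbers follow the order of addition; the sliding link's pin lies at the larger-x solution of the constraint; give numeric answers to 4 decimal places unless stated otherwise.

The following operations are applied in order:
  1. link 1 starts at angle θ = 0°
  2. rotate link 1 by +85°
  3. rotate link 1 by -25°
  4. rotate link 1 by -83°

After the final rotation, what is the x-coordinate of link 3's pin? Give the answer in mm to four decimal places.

geometry: r = 20 mm, L = 270 mm, e = 3 mm; θ starts at 0°
rotate link 1 by +85°: θ ← 0° +85° = 85°
rotate link 1 by -25°: θ ← 85° -25° = 60°
rotate link 1 by -83°: θ ← 60° -83° = -23°
crank pin P = (r cos θ, r sin θ) = (18.410097, -7.814623)
h = r sin θ − e = -7.814623 − 3 = -10.814623
x = r cos θ + √(L² − h²) = 18.410097 + 269.783328 = 288.193425

288.1934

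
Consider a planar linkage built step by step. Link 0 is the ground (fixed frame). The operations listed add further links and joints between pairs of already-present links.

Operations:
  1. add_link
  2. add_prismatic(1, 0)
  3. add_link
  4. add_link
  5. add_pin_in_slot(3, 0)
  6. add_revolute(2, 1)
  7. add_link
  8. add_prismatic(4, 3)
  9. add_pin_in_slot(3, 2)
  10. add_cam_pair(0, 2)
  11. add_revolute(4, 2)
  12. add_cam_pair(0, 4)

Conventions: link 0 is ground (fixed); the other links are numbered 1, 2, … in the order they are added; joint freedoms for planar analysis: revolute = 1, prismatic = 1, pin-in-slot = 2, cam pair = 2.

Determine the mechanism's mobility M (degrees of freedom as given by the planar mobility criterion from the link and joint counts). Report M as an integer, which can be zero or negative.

(L,J1,J2)=(1,0,0); link0 fixed
link1: (2,0,0)
P 1-0 [J1]: (2,1,0)
link2: (3,1,0)
link3: (4,1,0)
PS 3-0 [J2]: (4,1,1)
R 2-1 [J1]: (4,2,1)
link4: (5,2,1)
P 4-3 [J1]: (5,3,1)
PS 3-2 [J2]: (5,3,2)
C 0-2 [J2]: (5,3,3)
R 4-2 [J1]: (5,4,3)
C 0-4 [J2]: (5,4,4)
Grübler: 3·4 − 2·4 − 4 = 0

M = 0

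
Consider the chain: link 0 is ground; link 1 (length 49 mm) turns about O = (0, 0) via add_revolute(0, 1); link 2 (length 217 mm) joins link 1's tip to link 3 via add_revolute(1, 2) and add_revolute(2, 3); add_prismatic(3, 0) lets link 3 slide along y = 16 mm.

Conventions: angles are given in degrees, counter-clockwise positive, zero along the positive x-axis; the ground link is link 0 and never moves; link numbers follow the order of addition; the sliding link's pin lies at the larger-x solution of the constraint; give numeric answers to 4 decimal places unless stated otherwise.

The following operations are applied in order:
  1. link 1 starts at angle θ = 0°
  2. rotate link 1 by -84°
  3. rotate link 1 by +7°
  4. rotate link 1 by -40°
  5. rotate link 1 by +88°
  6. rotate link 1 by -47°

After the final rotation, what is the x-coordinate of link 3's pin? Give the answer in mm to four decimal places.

geometry: r = 49 mm, L = 217 mm, e = 16 mm; θ starts at 0°
rotate link 1 by -84°: θ ← 0° -84° = -84°
rotate link 1 by +7°: θ ← -84° +7° = -77°
rotate link 1 by -40°: θ ← -77° -40° = -117°
rotate link 1 by +88°: θ ← -117° +88° = -29°
rotate link 1 by -47°: θ ← -29° -47° = -76°
crank pin P = (r cos θ, r sin θ) = (11.854173, -47.544491)
h = r sin θ − e = -47.544491 − 16 = -63.544491
x = r cos θ + √(L² − h²) = 11.854173 + 207.487584 = 219.341757

219.3418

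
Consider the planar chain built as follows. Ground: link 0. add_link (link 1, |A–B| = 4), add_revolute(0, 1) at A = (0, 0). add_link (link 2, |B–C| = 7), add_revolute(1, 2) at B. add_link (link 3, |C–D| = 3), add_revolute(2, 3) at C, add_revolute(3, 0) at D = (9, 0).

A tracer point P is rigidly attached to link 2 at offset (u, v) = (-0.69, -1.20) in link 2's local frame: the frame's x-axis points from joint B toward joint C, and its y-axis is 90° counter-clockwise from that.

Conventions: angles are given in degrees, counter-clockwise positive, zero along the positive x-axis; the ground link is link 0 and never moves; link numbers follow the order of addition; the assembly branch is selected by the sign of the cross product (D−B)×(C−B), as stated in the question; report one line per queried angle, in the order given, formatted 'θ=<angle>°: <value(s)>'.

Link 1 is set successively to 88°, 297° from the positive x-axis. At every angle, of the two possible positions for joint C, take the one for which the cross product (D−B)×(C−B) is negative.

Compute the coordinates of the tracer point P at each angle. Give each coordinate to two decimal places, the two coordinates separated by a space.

A=(0,0), D=(9.00,0)
θ=88°: B = A + 4.00·(cos88°, sin88°) = (0.1396, 3.9976)
θ=88°: |BD| = 9.7205
θ=88°: circle(B,7.00) ∩ circle(D,3.00): a=6.9177, h=1.0700
θ=88°:   candidates: C₊=(6.8853,2.1279) cross=10.400; C₋=(6.0052,0.1773) cross=-10.400
θ=88°:   branch - wants cross < 0 → take C=(6.0052,0.1773) (cross=-10.400)
θ=88°: ex = (C−B)/|BC| = (0.8379,-0.5457); ey = (0.5457,0.8379)
θ=88°: P = B + -0.69·ex + -1.20·ey = (-1.0935,3.3686)
θ=297°: B = A + 4.00·(cos297°, sin297°) = (1.8160, -3.5640)
θ=297°: |BD| = 8.0195
θ=297°: circle(B,7.00) ∩ circle(D,3.00): a=6.5037, h=2.5889
θ=297°:   candidates: C₊=(6.4915,1.6455) cross=20.761; C₋=(8.7926,-2.9928) cross=-20.761
θ=297°:   branch - wants cross < 0 → take C=(8.7926,-2.9928) (cross=-20.761)
θ=297°: ex = (C−B)/|BC| = (0.9967,0.0816); ey = (-0.0816,0.9967)
θ=297°: P = B + -0.69·ex + -1.20·ey = (1.2262,-4.8163)

θ=88°: -1.09 3.37
θ=297°: 1.23 -4.82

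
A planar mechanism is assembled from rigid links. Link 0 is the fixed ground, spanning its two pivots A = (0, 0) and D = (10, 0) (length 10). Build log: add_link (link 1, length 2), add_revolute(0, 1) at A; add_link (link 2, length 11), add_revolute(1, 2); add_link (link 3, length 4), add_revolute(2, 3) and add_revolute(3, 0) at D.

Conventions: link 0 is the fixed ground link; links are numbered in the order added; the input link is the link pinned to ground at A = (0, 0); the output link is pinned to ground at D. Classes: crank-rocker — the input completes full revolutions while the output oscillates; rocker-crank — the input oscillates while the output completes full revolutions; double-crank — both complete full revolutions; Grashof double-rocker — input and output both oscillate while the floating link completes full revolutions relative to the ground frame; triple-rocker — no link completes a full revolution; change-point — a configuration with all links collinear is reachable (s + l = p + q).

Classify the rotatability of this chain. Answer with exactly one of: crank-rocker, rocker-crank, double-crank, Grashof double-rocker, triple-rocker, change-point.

lengths: ground=10, input=2, coupler=11, output=4
sorted: s=2 (shortest), l=11 (longest), p+q=14
s + l = 13 vs p + q = 14
s + l < p + q (Grashof) with shortest = input link → crank-rocker

crank-rocker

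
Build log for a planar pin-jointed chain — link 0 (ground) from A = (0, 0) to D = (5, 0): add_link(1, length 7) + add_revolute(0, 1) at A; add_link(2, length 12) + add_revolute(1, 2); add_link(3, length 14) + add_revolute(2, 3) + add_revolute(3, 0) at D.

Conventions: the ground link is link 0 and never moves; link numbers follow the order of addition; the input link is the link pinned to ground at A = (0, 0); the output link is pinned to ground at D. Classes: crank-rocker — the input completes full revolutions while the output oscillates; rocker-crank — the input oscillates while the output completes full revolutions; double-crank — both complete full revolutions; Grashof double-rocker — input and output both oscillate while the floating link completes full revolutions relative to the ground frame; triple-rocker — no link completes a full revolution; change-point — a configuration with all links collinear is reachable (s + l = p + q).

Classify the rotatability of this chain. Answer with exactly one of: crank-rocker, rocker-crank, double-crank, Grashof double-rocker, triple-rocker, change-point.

lengths: ground=5, input=7, coupler=12, output=14
sorted: s=5 (shortest), l=14 (longest), p+q=19
s + l = 19 vs p + q = 19
s + l = p + q → change-point (collinear configuration reachable)

change-point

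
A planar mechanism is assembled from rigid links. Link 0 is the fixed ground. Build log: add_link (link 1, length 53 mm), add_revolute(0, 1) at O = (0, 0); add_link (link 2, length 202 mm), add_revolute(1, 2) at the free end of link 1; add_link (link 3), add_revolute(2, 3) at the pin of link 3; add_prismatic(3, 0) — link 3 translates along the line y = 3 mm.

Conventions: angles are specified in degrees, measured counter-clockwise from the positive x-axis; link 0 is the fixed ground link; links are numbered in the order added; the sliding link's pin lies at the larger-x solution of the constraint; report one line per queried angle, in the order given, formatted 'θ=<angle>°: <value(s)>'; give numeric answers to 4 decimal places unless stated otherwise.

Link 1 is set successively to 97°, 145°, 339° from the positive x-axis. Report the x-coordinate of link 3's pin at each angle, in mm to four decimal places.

geometry: r = 53 mm, L = 202 mm, e = 3 mm
θ=97°: crank pin P = (r cos θ, r sin θ) = (-6.459075, 52.604946)
θ=97°: h = r sin θ − e = 52.604946 − 3 = 49.604946
θ=97°: x = r cos θ + √(L² − h²) = -6.459075 + 195.814579 = 189.355504
θ=145°: crank pin P = (r cos θ, r sin θ) = (-43.415058, 30.399551)
θ=145°: h = r sin θ − e = 30.399551 − 3 = 27.399551
θ=145°: x = r cos θ + √(L² − h²) = -43.415058 + 200.133117 = 156.718059
θ=339°: crank pin P = (r cos θ, r sin θ) = (49.479763, -18.993501)
θ=339°: h = r sin θ − e = -18.993501 − 3 = -21.993501
θ=339°: x = r cos θ + √(L² − h²) = 49.479763 + 200.799118 = 250.278881

θ=97°: 189.3555
θ=145°: 156.7181
θ=339°: 250.2789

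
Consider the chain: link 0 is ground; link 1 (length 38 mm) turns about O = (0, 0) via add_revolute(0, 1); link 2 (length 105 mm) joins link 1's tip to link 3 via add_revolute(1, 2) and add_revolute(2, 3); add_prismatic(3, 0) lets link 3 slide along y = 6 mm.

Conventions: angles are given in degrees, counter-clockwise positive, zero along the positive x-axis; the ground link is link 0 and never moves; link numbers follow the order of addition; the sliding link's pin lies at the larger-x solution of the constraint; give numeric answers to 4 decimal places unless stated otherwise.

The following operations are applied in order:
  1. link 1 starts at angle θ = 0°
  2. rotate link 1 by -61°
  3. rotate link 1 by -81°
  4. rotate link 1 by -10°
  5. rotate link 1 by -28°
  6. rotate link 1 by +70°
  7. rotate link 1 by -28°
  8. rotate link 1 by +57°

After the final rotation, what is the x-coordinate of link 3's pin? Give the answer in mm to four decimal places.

geometry: r = 38 mm, L = 105 mm, e = 6 mm; θ starts at 0°
rotate link 1 by -61°: θ ← 0° -61° = -61°
rotate link 1 by -81°: θ ← -61° -81° = -142°
rotate link 1 by -10°: θ ← -142° -10° = -152°
rotate link 1 by -28°: θ ← -152° -28° = -180°
rotate link 1 by +70°: θ ← -180° +70° = -110°
rotate link 1 by -28°: θ ← -110° -28° = -138°
rotate link 1 by +57°: θ ← -138° +57° = -81°
crank pin P = (r cos θ, r sin θ) = (5.944510, -37.532157)
h = r sin θ − e = -37.532157 − 6 = -43.532157
x = r cos θ + √(L² − h²) = 5.944510 + 95.550779 = 101.495288

101.4953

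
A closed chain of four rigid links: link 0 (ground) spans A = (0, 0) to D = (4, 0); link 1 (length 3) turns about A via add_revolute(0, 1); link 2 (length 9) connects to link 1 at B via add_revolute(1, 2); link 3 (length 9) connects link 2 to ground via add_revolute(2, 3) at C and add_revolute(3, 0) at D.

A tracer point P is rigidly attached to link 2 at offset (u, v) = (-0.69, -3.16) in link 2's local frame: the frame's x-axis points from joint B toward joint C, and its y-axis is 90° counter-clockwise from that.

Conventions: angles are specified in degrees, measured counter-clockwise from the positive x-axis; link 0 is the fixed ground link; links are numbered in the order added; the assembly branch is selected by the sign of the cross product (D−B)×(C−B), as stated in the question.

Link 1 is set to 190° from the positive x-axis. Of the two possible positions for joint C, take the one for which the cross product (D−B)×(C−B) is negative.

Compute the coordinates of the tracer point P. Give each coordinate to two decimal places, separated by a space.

A=(0,0), D=(4.00,0)
B = A + 3.00·(cos190°, sin190°) = (-2.9544, -0.5209)
|BD| = 6.9739
circle(B,9.00) ∩ circle(D,9.00): a=3.4870, h=8.2971
  candidates: C₊=(-0.0970,8.0134) cross=57.863; C₋=(1.1426,-8.5343) cross=-57.863
  branch - wants cross < 0 → take C=(1.1426,-8.5343) (cross=-57.863)
ex = (C−B)/|BC| = (0.4552,-0.8904); ey = (0.8904,0.4552)
P = B + -0.69·ex + -3.16·ey = (-6.0821,-1.3451)

-6.08 -1.35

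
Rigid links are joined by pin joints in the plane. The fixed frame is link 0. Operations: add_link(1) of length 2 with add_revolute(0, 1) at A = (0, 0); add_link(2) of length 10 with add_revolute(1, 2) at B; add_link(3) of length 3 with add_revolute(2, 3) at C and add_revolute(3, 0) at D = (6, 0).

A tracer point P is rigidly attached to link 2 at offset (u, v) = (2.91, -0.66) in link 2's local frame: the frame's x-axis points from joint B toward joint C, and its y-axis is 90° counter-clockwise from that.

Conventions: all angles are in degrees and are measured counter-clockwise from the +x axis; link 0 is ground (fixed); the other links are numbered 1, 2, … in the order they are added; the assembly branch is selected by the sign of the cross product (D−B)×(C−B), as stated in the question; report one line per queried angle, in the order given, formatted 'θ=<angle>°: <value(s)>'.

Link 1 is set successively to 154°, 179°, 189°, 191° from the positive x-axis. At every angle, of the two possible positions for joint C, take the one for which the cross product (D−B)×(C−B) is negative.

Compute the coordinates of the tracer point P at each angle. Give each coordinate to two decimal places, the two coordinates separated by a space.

A=(0,0), D=(6.00,0)
θ=154°: B = A + 2.00·(cos154°, sin154°) = (-1.7976, 0.8767)
θ=154°: |BD| = 7.8467
θ=154°: circle(B,10.00) ∩ circle(D,3.00): a=9.7220, h=2.3417
θ=154°:   candidates: C₊=(8.1251,2.1175) cross=18.375; C₋=(7.6019,-2.5365) cross=-18.375
θ=154°:   branch - wants cross < 0 → take C=(7.6019,-2.5365) (cross=-18.375)
θ=154°: ex = (C−B)/|BC| = (0.9399,-0.3413); ey = (0.3413,0.9399)
θ=154°: P = B + 2.91·ex + -0.66·ey = (0.7124,-0.7369)
θ=179°: B = A + 2.00·(cos179°, sin179°) = (-1.9997, 0.0349)
θ=179°: |BD| = 7.9998
θ=179°: circle(B,10.00) ∩ circle(D,3.00): a=9.6875, h=2.4802
θ=179°:   candidates: C₊=(7.6986,2.4728) cross=19.841; C₋=(7.6769,-2.4875) cross=-19.841
θ=179°:   branch - wants cross < 0 → take C=(7.6769,-2.4875) (cross=-19.841)
θ=179°: ex = (C−B)/|BC| = (0.9677,-0.2522); ey = (0.2522,0.9677)
θ=179°: P = B + 2.91·ex + -0.66·ey = (0.6497,-1.3378)
θ=189°: B = A + 2.00·(cos189°, sin189°) = (-1.9754, -0.3129)
θ=189°: |BD| = 7.9815
θ=189°: circle(B,10.00) ∩ circle(D,3.00): a=9.6914, h=2.4650
θ=189°:   candidates: C₊=(7.6120,2.5301) cross=19.674; C₋=(7.8052,-2.3961) cross=-19.674
θ=189°:   branch - wants cross < 0 → take C=(7.8052,-2.3961) (cross=-19.674)
θ=189°: ex = (C−B)/|BC| = (0.9781,-0.2083); ey = (0.2083,0.9781)
θ=189°: P = B + 2.91·ex + -0.66·ey = (0.7333,-1.5646)
θ=191°: B = A + 2.00·(cos191°, sin191°) = (-1.9633, -0.3816)
θ=191°: |BD| = 7.9724
θ=191°: circle(B,10.00) ∩ circle(D,3.00): a=9.6934, h=2.4573
θ=191°:   candidates: C₊=(7.6014,2.5368) cross=19.590; C₋=(7.8366,-2.3721) cross=-19.590
θ=191°:   branch - wants cross < 0 → take C=(7.8366,-2.3721) (cross=-19.590)
θ=191°: ex = (C−B)/|BC| = (0.9800,-0.1990); ey = (0.1990,0.9800)
θ=191°: P = B + 2.91·ex + -0.66·ey = (0.7571,-1.6076)

θ=154°: 0.71 -0.74
θ=179°: 0.65 -1.34
θ=189°: 0.73 -1.56
θ=191°: 0.76 -1.61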